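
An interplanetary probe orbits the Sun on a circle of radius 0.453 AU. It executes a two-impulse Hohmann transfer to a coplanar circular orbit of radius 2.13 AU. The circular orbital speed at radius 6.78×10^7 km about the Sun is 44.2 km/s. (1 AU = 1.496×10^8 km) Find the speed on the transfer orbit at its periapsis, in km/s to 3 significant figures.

From the circular-orbit relation v² = μ/r at r = 6.78×10^7 km: μ = v²r = (44.2)² × 6.78×10^7 = 1.32457×10^11 km³/s².
In km: r₁ = 0.453 × 1.496×10^8 = 6.77688×10^7 km; r₂ = 2.13 × 1.496×10^8 = 3.18648×10^8 km.
Semi-major axis of the transfer orbit: a_t = (6.77688×10^7 + 3.18648×10^8)/2 = 1.932084×10^8 km.
At periapsis, r = 6.77688×10^7 km.
From the vis-viva equation, v = √[μ(2/r − 1/a_t)] = 56.78 km/s.

v = 56.8 km/s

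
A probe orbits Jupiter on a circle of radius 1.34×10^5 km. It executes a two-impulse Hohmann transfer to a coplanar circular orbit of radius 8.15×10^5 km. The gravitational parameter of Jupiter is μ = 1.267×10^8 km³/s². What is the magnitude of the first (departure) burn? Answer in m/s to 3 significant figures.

Transfer-ellipse semi-major axis a_t = (r₁ + r₂)/2 = (1.340×10^5 + 8.150×10^5)/2 = 4.745×10^5 km.
Circular speed at r = 1.340×10^5 km: v_c = √(μ/r) = 30.75 km/s.
Vis-viva on the transfer ellipse at r = 1.340×10^5 km gives v_t = √[μ(2/r − 1/a_t)] = 40.30 km/s.
Δv₁ = |v_t − v_c| = |40.30 − 30.75| = 9.550 km/s.

Δv₁ = 9550 m/s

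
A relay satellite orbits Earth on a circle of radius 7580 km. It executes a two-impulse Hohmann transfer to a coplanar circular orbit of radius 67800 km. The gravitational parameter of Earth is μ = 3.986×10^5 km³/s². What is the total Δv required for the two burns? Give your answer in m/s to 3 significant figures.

Δv = 3810 m/s

The Hohmann ellipse has a_t = (r₁ + r₂)/2 = 37690 km.
At r₁ the circular-orbit speed is v₁ = √(μ/r₁) = 7.2516 km/s.
Transfer-orbit speed at r₁ (v² = μ(2/r − 1/a)): v_p = √[μ(2/r₁ − 1/a_t)] = 9.7260 km/s.
First burn Δv₁ = |v_p − v₁| = 2.4744 km/s.
Circular speed at r₂: v₂ = √(μ/r₂) = 2.4247 km/s.
Transfer-orbit speed at r₂: v_a = √[μ(2/r₂ − 1/a_t)] = 1.0874 km/s.
Second burn Δv₂ = |v₂ − v_a| = 1.3373 km/s.
Δv = Δv₁ + Δv₂ = 2.4744 + 1.3373 = 3.812 km/s.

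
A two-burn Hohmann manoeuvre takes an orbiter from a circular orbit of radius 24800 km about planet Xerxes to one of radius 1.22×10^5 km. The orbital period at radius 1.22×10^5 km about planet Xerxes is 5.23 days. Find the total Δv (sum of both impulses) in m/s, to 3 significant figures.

Δv = 1800 m/s

From Kepler's third law T² = 4π²r³/μ at r = 1.22×10^5 km, T = 5.23 days = 5.23 × 86400 s = 4.51872×10^5 s: μ = 4π²r³/T² = 3.51082×10^5 km³/s².
Semi-major axis of the transfer orbit: a_t = (24800 + 1.220×10^5)/2 = 73400 km.
At r₁ the circular-orbit speed is v₁ = √(μ/r₁) = 3.76252 km/s.
On the transfer ellipse at r₁, v² = μ(2/r − 1/a) gives v_p = √[μ(2/r₁ − 1/a_t)] = 4.85076 km/s.
First burn Δv₁ = |v_p − v₁| = 1.0882 km/s.
At r₂, v₂ = √(μ/r₂) = 1.696384 km/s.
Transfer-orbit speed at r₂: v_a = √[μ(2/r₂ − 1/a_t)] = 0.9860571 km/s.
Second burn Δv₂ = |v₂ − v_a| = 0.71033 km/s.
Δv = Δv₁ + Δv₂ = 1.0882 + 0.71033 = 1.799 km/s.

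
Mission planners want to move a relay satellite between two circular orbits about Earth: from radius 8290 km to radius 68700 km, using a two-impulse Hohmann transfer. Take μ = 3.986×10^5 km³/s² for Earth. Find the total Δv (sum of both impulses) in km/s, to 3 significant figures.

Δv = 3.62 km/s

Semi-major axis of the transfer orbit: a_t = (8290 + 68700)/2 = 38495 km.
Circular speed at r₁: v₁ = √(μ/r₁) = √(3.986×10^5/8290) = 6.934 km/s.
On the transfer ellipse at r₁, v² = μ(2/r − 1/a) gives v_p = √[μ(2/r₁ − 1/a_t)] = 9.263 km/s.
First burn Δv₁ = |v_p − v₁| = 2.329 km/s.
At r₂, v₂ = √(μ/r₂) = 2.409 km/s.
Transfer-orbit speed at r₂: v_a = √[μ(2/r₂ − 1/a_t)] = 1.118 km/s.
Second burn Δv₂ = |v₂ − v_a| = 1.291 km/s.
Total Δv = Δv₁ + Δv₂ = 3.620 km/s.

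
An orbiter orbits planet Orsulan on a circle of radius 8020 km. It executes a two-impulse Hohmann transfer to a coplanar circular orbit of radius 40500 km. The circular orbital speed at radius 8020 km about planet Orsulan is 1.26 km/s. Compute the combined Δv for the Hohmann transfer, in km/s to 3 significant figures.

Δv = 0.606 km/s

From the circular-orbit relation v² = μ/r at r = 8020 km: μ = v²r = (1.26)² × 8020 = 12732.6 km³/s².
Semi-major axis of the transfer orbit: a_t = (8020 + 40500)/2 = 24260 km.
At r₁ the circular-orbit speed is v₁ = √(μ/r₁) = 1.260 km/s.
Transfer-orbit speed at r₁ (vis-viva equation): v_p = √[μ(2/r₁ − 1/a_t)] = 1.628 km/s.
First burn Δv₁ = |v_p − v₁| = 0.3680 km/s.
Circular speed at r₂: v₂ = √(μ/r₂) = 0.5607 km/s.
Transfer-orbit speed at r₂: v_a = √[μ(2/r₂ − 1/a_t)] = 0.3224 km/s.
Second burn Δv₂ = |v₂ − v_a| = 0.2383 km/s.
Δv = Δv₁ + Δv₂ = 0.3680 + 0.2383 = 0.6063 km/s.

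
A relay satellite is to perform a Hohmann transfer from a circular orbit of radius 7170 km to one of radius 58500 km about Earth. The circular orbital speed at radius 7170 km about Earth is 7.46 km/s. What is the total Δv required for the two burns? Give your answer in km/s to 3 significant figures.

Δv = 3.89 km/s

From the circular-orbit relation v² = μ/r at r = 7170 km: μ = v²r = (7.46)² × 7170 = 3.99022×10^5 km³/s².
Transfer-ellipse semi-major axis a_t = (r₁ + r₂)/2 = (7170 + 58500)/2 = 32835 km.
At r₁ the circular-orbit speed is v₁ = √(μ/r₁) = 7.4600 km/s.
Transfer-orbit speed at r₁ (vis-viva equation): v_p = √[μ(2/r₁ − 1/a_t)] = 9.9575 km/s.
First burn Δv₁ = |v_p − v₁| = 2.4975 km/s.
At r₂, v₂ = √(μ/r₂) = 2.6117 km/s.
Transfer-orbit speed at r₂: v_a = √[μ(2/r₂ − 1/a_t)] = 1.2204 km/s.
Second burn Δv₂ = |v₂ − v_a| = 1.3913 km/s.
Total Δv = Δv₁ + Δv₂ = 3.889 km/s.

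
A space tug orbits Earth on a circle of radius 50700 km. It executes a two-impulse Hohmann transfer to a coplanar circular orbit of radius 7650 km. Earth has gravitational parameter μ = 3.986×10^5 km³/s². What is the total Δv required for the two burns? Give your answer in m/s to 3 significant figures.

Transfer-ellipse semi-major axis a_t = (r₁ + r₂)/2 = (50700 + 7650)/2 = 29175 km.
Circular speed at r₁: v₁ = √(μ/r₁) = √(3.986×10^5/50700) = 2.804 km/s.
On the transfer ellipse at r₁, vis-viva gives v_a = √[μ(2/r₁ − 1/a_t)] = 1.436 km/s.
First burn Δv₁ = |v_a − v₁| = 1.368 km/s.
At r₂, v₂ = √(μ/r₂) = 7.2183 km/s.
Transfer-orbit speed at r₂: v_p = √[μ(2/r₂ − 1/a_t)] = 9.5156 km/s.
Second burn Δv₂ = |v₂ − v_p| = 2.297 km/s.
Δv = Δv₁ + Δv₂ = 1.368 + 2.297 = 3.665 km/s.

Δv = 3670 m/s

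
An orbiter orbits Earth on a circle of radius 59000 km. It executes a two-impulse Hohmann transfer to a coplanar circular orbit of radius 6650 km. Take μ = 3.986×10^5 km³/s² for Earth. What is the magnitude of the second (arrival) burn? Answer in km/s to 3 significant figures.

Δv₂ = 2.64 km/s

The Hohmann ellipse has a_t = (r₁ + r₂)/2 = 32825 km.
Circular speed at r = 6650 km: v_c = √(μ/r) = 7.742 km/s.
Transfer-orbit speed at the same r (vis-viva, a = a_t): v_t = √[μ(2/r − 1/a_t)] = 10.38 km/s.
Δv₂ = |v_t − v_c| = |10.38 − 7.742| = 2.638 km/s.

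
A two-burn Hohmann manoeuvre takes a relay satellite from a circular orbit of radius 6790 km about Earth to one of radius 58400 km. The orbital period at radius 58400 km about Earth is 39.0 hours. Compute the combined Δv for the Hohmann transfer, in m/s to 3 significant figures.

From Kepler's third law T² = 4π²r³/μ at r = 58400 km, T = 39.0 hours = 39.0 × 3600 s = 1.404×10^5 s: μ = 4π²r³/T² = 3.98900×10^5 km³/s².
Transfer-ellipse semi-major axis a_t = (r₁ + r₂)/2 = (6790 + 58400)/2 = 32595 km.
Circular speed at r₁: v₁ = √(μ/r₁) = √(3.98900×10^5/6790) = 7.6647350 km/s.
On the transfer ellipse at r₁, v² = μ(2/r − 1/a) gives v_p = √[μ(2/r₁ − 1/a_t)] = 10.259544 km/s.
First burn Δv₁ = |v_p − v₁| = 2.59481 km/s.
At r₂, v₂ = √(μ/r₂) = 2.61352 km/s.
Transfer-orbit speed at r₂: v_a = √[μ(2/r₂ − 1/a_t)] = 1.19285 km/s.
Second burn Δv₂ = |v₂ − v_a| = 1.42067 km/s.
Δv = Δv₁ + Δv₂ = 2.59481 + 1.42067 = 4.015 km/s.

Δv = 4020 m/s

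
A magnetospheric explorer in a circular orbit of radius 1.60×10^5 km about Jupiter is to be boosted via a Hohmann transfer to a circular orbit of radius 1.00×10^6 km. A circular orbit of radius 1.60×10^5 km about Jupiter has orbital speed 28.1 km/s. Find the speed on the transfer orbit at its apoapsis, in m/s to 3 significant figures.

From the circular-orbit relation v² = μ/r at r = 1.60×10^5 km: μ = v²r = (28.1)² × 1.60×10^5 = 1.26338×10^8 km³/s².
The Hohmann ellipse has a_t = (r₁ + r₂)/2 = 5.800×10^5 km.
The apoapsis of the transfer ellipse is at r = 1.000×10^6 km.
Applying v² = μ(2/r − 1/a_t): v = 5.904 km/s.

v = 5900 m/s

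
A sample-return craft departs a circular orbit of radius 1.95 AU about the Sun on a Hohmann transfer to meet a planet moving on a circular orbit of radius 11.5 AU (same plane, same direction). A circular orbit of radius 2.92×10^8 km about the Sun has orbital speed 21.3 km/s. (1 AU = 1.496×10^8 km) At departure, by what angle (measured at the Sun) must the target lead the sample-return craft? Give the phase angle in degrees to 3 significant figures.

φ = 99.5°

From the circular-orbit relation v² = μ/r at r = 2.92×10^8 km: μ = v²r = (21.3)² × 2.92×10^8 = 1.32477×10^11 km³/s².
In km: r₁ = 1.95 × 1.496×10^8 = 2.9172×10^8 km; r₂ = 11.5 × 1.496×10^8 = 1.7204×10^9 km.
The Hohmann ellipse has a_t = (r₁ + r₂)/2 = 1.00606×10^9 km.
Transfer time t = π√(a_t³/μ) = 2.7543×10^8 s.
Target angular speed ω₂ = √(μ/r₂³) = 5.1007×10^-9 rad/s.
Angle swept by the target during transfer: ω₂·t = 1.4049 rad = 80.49°.
Arrival is 180° from departure on the ellipse, so φ = 180° − 80.49° = 99.5°.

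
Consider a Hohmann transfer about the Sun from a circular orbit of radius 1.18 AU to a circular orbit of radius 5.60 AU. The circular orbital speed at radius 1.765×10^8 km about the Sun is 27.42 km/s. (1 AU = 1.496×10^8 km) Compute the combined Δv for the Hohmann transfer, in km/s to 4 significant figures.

From the circular-orbit relation v² = μ/r at r = 1.765×10^8 km: μ = v²r = (27.42)² × 1.765×10^8 = 1.32703×10^11 km³/s².
In km: r₁ = 1.18 × 1.496×10^8 = 1.76528×10^8 km; r₂ = 5.60 × 1.496×10^8 = 8.3776×10^8 km.
Semi-major axis of the transfer orbit: a_t = (1.76528×10^8 + 8.3776×10^8)/2 = 5.07144×10^8 km.
Circular speed at r₁: v₁ = √(μ/r₁) = √(1.32703×10^11/1.76528×10^8) = 27.418 km/s.
Transfer-orbit speed at r₁ (v² = μ(2/r − 1/a)): v_p = √[μ(2/r₁ − 1/a_t)] = 35.239 km/s.
First burn Δv₁ = |v_p − v₁| = 7.821 km/s.
At r₂, v₂ = √(μ/r₂) = 12.5858 km/s.
Transfer-orbit speed at r₂: v_a = √[μ(2/r₂ − 1/a_t)] = 7.42542 km/s.
Second burn Δv₂ = |v₂ − v_a| = 5.160 km/s.
Total Δv = Δv₁ + Δv₂ = 12.98 km/s.

Δv = 12.98 km/s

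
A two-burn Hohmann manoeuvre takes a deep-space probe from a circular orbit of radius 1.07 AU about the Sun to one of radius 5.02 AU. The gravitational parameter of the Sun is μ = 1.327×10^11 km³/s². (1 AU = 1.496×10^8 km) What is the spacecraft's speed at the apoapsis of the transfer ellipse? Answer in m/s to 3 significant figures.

In km: r₁ = 1.07 × 1.496×10^8 = 1.60072×10^8 km; r₂ = 5.02 × 1.496×10^8 = 7.50992×10^8 km.
The Hohmann ellipse has a_t = (r₁ + r₂)/2 = 4.55532×10^8 km.
The apoapsis of the transfer ellipse is at r = 7.50992×10^8 km.
Applying v² = μ(2/r − 1/a_t): v = 7.880 km/s.

v = 7880 m/s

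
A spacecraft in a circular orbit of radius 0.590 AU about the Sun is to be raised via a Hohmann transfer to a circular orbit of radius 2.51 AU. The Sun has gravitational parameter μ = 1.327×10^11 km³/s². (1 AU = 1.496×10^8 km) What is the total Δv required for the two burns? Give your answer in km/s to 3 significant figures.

In km: r₁ = 0.590 × 1.496×10^8 = 8.8264×10^7 km; r₂ = 2.51 × 1.496×10^8 = 3.75496×10^8 km.
The Hohmann ellipse has a_t = (r₁ + r₂)/2 = 2.3188×10^8 km.
Circular speed at r₁: v₁ = √(μ/r₁) = √(1.327×10^11/8.8264×10^7) = 38.77 km/s.
Transfer-orbit speed at r₁ (vis-viva): v_p = √[μ(2/r₁ − 1/a_t)] = 49.34 km/s.
First burn Δv₁ = |v_p − v₁| = 10.57 km/s.
At r₂, v₂ = √(μ/r₂) = 18.799 km/s.
Transfer-orbit speed at r₂: v_a = √[μ(2/r₂ − 1/a_t)] = 11.598 km/s.
Second burn Δv₂ = |v₂ − v_a| = 7.201 km/s.
Δv = Δv₁ + Δv₂ = 10.57 + 7.201 = 17.77 km/s.

Δv = 17.8 km/s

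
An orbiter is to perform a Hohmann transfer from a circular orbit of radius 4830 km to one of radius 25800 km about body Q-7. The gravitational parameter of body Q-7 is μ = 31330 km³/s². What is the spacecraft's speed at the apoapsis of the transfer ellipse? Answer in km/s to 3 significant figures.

v = 0.619 km/s

Transfer-ellipse semi-major axis a_t = (r₁ + r₂)/2 = (4830 + 25800)/2 = 15315 km.
At apoapsis, r = 25800 km.
Applying v² = μ(2/r − 1/a_t): v = 0.6189 km/s.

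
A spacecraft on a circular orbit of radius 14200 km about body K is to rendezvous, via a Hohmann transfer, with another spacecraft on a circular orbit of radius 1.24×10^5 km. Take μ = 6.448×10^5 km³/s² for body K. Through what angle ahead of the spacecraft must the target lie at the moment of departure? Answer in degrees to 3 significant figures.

φ = 105°

The Hohmann ellipse has a_t = (r₁ + r₂)/2 = 69100 km.
The half-period of the transfer ellipse is t = π√(a_t³/μ) = 71065 s.
The target's mean motion on its circular orbit is ω₂ = √(μ/r₂³) = 1.8390×10^-5 rad/s.
Angle swept by the target during transfer: ω₂·t = 1.3069 rad = 74.88°.
The spacecraft traverses 180° on the transfer ellipse, so the target must lead by 180° − 74.88° = 105°.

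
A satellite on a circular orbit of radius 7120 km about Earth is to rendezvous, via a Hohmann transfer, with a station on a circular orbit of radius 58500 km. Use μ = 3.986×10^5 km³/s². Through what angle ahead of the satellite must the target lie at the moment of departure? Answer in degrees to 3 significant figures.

Transfer-ellipse semi-major axis a_t = (r₁ + r₂)/2 = (7120 + 58500)/2 = 32810 km.
The half-period of the transfer ellipse is t = π√(a_t³/μ) = 29572.7 s.
The target's mean motion on its circular orbit is ω₂ = √(μ/r₂³) = 4.46205×10^-5 rad/s.
Angle swept by the target during transfer: ω₂·t = 1.3195 rad = 75.60°.
The satellite traverses 180° on the transfer ellipse, so the target must lead by 180° − 75.60° = 104°.

φ = 104°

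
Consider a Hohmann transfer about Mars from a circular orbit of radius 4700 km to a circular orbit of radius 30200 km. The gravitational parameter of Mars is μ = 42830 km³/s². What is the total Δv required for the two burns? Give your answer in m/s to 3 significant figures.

The Hohmann ellipse has a_t = (r₁ + r₂)/2 = 17450 km.
At r₁ the circular-orbit speed is v₁ = √(μ/r₁) = 3.01874 km/s.
On the transfer ellipse at r₁, v² = μ(2/r − 1/a) gives v_p = √[μ(2/r₁ − 1/a_t)] = 3.97128 km/s.
First burn Δv₁ = |v_p − v₁| = 0.9525 km/s.
At r₂, v₂ = √(μ/r₂) = 1.19089 km/s.
Transfer-orbit speed at r₂: v_a = √[μ(2/r₂ − 1/a_t)] = 0.618047 km/s.
Second burn Δv₂ = |v₂ − v_a| = 0.5728 km/s.
Total Δv = Δv₁ + Δv₂ = 1.525 km/s.

Δv = 1530 m/s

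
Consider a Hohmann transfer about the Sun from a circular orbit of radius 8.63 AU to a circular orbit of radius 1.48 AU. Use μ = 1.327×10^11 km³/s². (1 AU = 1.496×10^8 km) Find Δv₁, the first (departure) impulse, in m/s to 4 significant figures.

Δv₁ = 4653 m/s

In km: r₁ = 8.63 × 1.496×10^8 = 1.291048×10^9 km; r₂ = 1.48 × 1.496×10^8 = 2.21408×10^8 km.
Transfer-ellipse semi-major axis a_t = (r₁ + r₂)/2 = (1.291048×10^9 + 2.21408×10^8)/2 = 7.56228×10^8 km.
On the circular orbit at r = 1.291048×10^9 km, v_c = √(μ/r) = 10.1383 km/s.
Vis-viva on the transfer ellipse at r = 1.291048×10^9 km gives v_t = √[μ(2/r − 1/a_t)] = 5.48573 km/s.
Δv₁ = |v_t − v_c| = |5.48573 − 10.1383| = 4.653 km/s.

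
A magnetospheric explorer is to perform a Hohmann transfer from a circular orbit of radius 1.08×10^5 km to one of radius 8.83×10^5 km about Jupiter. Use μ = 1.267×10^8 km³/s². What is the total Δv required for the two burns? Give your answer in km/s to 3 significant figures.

Semi-major axis of the transfer orbit: a_t = (1.080×10^5 + 8.830×10^5)/2 = 4.955×10^5 km.
At r₁ the circular-orbit speed is v₁ = √(μ/r₁) = 34.25 km/s.
On the transfer ellipse at r₁, v² = μ(2/r − 1/a) gives v_p = √[μ(2/r₁ − 1/a_t)] = 45.72 km/s.
First burn Δv₁ = |v_p − v₁| = 11.47 km/s.
At r₂, v₂ = √(μ/r₂) = 11.9787 km/s.
Transfer-orbit speed at r₂: v_a = √[μ(2/r₂ − 1/a_t)] = 5.59240 km/s.
Second burn Δv₂ = |v₂ − v_a| = 6.386 km/s.
Total Δv = Δv₁ + Δv₂ = 17.86 km/s.

Δv = 17.9 km/s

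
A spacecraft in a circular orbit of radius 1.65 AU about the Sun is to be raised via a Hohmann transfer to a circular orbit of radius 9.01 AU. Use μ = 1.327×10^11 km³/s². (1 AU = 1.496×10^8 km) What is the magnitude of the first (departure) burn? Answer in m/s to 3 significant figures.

In km: r₁ = 1.65 × 1.496×10^8 = 2.4684×10^8 km; r₂ = 9.01 × 1.496×10^8 = 1.347896×10^9 km.
Semi-major axis of the transfer orbit: a_t = (2.4684×10^8 + 1.347896×10^9)/2 = 7.97368×10^8 km.
On the circular orbit at r = 2.4684×10^8 km, v_c = √(μ/r) = 23.19 km/s.
Vis-viva on the transfer ellipse at r = 2.4684×10^8 km gives v_t = √[μ(2/r − 1/a_t)] = 30.15 km/s.
Δv₁ = |v_t − v_c| = |30.15 − 23.19| = 6.960 km/s.

Δv₁ = 6960 m/s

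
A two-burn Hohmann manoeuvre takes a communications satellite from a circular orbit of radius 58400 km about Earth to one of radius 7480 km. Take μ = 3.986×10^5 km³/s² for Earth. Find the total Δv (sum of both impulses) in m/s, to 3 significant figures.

Semi-major axis of the transfer orbit: a_t = (58400 + 7480)/2 = 32940 km.
At r₁ the circular-orbit speed is v₁ = √(μ/r₁) = 2.613 km/s.
Transfer-orbit speed at r₁ (v² = μ(2/r − 1/a)): v_a = √[μ(2/r₁ − 1/a_t)] = 1.245 km/s.
First burn Δv₁ = |v_a − v₁| = 1.368 km/s.
At r₂, v₂ = √(μ/r₂) = 7.300 km/s.
Transfer-orbit speed at r₂: v_p = √[μ(2/r₂ − 1/a_t)] = 9.720 km/s.
Second burn Δv₂ = |v₂ − v_p| = 2.420 km/s.
Δv = Δv₁ + Δv₂ = 1.368 + 2.420 = 3.788 km/s.

Δv = 3790 m/s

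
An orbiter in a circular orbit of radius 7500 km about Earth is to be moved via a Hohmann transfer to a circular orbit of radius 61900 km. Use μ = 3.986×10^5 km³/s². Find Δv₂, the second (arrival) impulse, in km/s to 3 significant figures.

The Hohmann ellipse has a_t = (r₁ + r₂)/2 = 34700 km.
On the circular orbit at r = 61900 km, v_c = √(μ/r) = 2.538 km/s.
Vis-viva on the transfer ellipse at r = 61900 km gives v_t = √[μ(2/r − 1/a_t)] = 1.180 km/s.
Δv₂ = |v_t − v_c| = |1.180 − 2.538| = 1.358 km/s.

Δv₂ = 1.36 km/s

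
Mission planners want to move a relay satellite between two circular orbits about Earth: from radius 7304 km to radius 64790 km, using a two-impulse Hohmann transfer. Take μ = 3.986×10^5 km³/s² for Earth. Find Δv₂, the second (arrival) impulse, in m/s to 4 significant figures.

Semi-major axis of the transfer orbit: a_t = (7304 + 64790)/2 = 36047 km.
Circular speed at r = 64790 km: v_c = √(μ/r) = 2.4804 km/s.
Transfer-orbit speed at the same r (vis-viva, a = a_t): v_t = √[μ(2/r − 1/a_t)] = 1.1165 km/s.
Δv₂ = |v_t − v_c| = |1.1165 − 2.4804| = 1.364 km/s.

Δv₂ = 1364 m/s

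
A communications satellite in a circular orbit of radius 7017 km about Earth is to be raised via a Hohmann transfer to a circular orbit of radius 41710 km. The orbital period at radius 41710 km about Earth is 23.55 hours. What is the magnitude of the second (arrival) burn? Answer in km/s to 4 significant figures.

From Kepler's third law T² = 4π²r³/μ at r = 41710 km, T = 23.55 hours = 23.55 × 3600 s = 84780 s: μ = 4π²r³/T² = 3.98560×10^5 km³/s².
The Hohmann ellipse has a_t = (r₁ + r₂)/2 = 24363.5 km.
On the circular orbit at r = 41710 km, v_c = √(μ/r) = 3.091 km/s.
Transfer-orbit speed at the same r (vis-viva, a = a_t): v_t = √[μ(2/r − 1/a_t)] = 1.659 km/s.
Δv₂ = |v_t − v_c| = |1.659 − 3.091| = 1.432 km/s.

Δv₂ = 1.432 km/s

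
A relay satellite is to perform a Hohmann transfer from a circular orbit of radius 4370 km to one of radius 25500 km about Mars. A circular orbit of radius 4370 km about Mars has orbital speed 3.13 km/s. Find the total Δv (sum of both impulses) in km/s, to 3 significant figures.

Δv = 1.55 km/s

From the circular-orbit relation v² = μ/r at r = 4370 km: μ = v²r = (3.13)² × 4370 = 42812.5 km³/s².
Transfer-ellipse semi-major axis a_t = (r₁ + r₂)/2 = (4370 + 25500)/2 = 14935 km.
At r₁ the circular-orbit speed is v₁ = √(μ/r₁) = 3.1300 km/s.
On the transfer ellipse at r₁, vis-viva equation gives v_p = √[μ(2/r₁ − 1/a_t)] = 4.0899 km/s.
First burn Δv₁ = |v_p − v₁| = 0.9599 km/s.
At r₂, v₂ = √(μ/r₂) = 1.2957 km/s.
Transfer-orbit speed at r₂: v_a = √[μ(2/r₂ − 1/a_t)] = 0.70090 km/s.
Second burn Δv₂ = |v₂ − v_a| = 0.5948 km/s.
Total Δv = Δv₁ + Δv₂ = 1.555 km/s.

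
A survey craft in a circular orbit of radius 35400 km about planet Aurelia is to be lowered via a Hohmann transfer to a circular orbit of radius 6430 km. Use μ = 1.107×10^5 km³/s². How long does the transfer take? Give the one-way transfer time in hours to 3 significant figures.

t = 7.93 hours

Transfer-ellipse semi-major axis a_t = (r₁ + r₂)/2 = (35400 + 6430)/2 = 20915 km.
Half the transfer-orbit period gives t = π√(a_t³/μ) = 28560 s.
Converting: 28560 s ÷ 3600 s/hour = 7.93 hours.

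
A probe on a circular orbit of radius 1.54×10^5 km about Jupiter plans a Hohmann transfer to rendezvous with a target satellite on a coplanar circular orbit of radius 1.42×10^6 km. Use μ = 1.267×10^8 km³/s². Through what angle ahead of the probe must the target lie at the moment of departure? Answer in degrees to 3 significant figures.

φ = 106°

Semi-major axis of the transfer orbit: a_t = (1.540×10^5 + 1.420×10^6)/2 = 7.870×10^5 km.
The half-period of the transfer ellipse is t = π√(a_t³/μ) = 1.9486×10^5 s.
Target angular speed ω₂ = √(μ/r₂³) = 6.6521×10^-6 rad/s.
Angle swept by the target during transfer: ω₂·t = 1.2962 rad = 74.27°.
The probe traverses 180° on the transfer ellipse, so the target must lead by 180° − 74.27° = 106°.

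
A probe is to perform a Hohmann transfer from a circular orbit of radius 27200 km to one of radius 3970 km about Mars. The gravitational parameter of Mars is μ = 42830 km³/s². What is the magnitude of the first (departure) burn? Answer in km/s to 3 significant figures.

Transfer-ellipse semi-major axis a_t = (r₁ + r₂)/2 = (27200 + 3970)/2 = 15585 km.
On the circular orbit at r = 27200 km, v_c = √(μ/r) = 1.2548 km/s.
Vis-viva on the transfer ellipse at r = 27200 km gives v_t = √[μ(2/r − 1/a_t)] = 0.63333 km/s.
Δv₁ = |v_t − v_c| = |0.63333 − 1.2548| = 0.6215 km/s.

Δv₁ = 0.622 km/s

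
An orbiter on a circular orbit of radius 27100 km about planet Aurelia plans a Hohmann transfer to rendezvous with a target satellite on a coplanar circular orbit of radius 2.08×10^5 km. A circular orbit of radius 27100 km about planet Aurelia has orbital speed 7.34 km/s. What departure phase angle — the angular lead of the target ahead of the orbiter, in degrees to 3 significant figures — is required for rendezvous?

From the circular-orbit relation v² = μ/r at r = 27100 km: μ = v²r = (7.34)² × 27100 = 1.46003×10^6 km³/s².
Semi-major axis of the transfer orbit: a_t = (27100 + 2.080×10^5)/2 = 1.1755×10^5 km.
The half-period of the transfer ellipse is t = π√(a_t³/μ) = 1.04786×10^5 s.
Target angular speed ω₂ = √(μ/r₂³) = 1.27375×10^-5 rad/s.
Angle swept by the target during transfer: ω₂·t = 1.3347 rad = 76.47°.
Arrival is 180° from departure on the ellipse, so φ = 180° − 76.47° = 104°.

φ = 104°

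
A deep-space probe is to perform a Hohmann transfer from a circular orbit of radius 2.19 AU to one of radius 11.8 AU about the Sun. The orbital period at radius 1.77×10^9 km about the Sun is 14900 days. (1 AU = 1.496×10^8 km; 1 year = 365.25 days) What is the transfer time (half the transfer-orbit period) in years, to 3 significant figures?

t = 9.27 years

From Kepler's third law T² = 4π²r³/μ at r = 1.77×10^9 km, T = 14900 days = 14900 × 86400 s = 1.28736×10^9 s: μ = 4π²r³/T² = 1.32093×10^11 km³/s².
In km: r₁ = 2.19 × 1.496×10^8 = 3.27624×10^8 km; r₂ = 11.8 × 1.496×10^8 = 1.76528×10^9 km.
Semi-major axis of the transfer orbit: a_t = (3.27624×10^8 + 1.76528×10^9)/2 = 1.046452×10^9 km.
By Kepler's third law the transfer-orbit period is T = 2π√(a_t³/μ), so t = T/2 = 2.926×10^8 s.
Converting: 2.926×10^8 s ÷ 3.15576×10^7 s/year (365.25 × 86400) = 9.27 years.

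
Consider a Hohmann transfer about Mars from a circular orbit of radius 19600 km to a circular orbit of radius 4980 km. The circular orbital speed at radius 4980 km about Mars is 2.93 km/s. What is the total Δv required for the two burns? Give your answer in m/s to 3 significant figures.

Δv = 1310 m/s

From the circular-orbit relation v² = μ/r at r = 4980 km: μ = v²r = (2.93)² × 4980 = 42752.8 km³/s².
Transfer-ellipse semi-major axis a_t = (r₁ + r₂)/2 = (19600 + 4980)/2 = 12290 km.
Circular speed at r₁: v₁ = √(μ/r₁) = √(42752.8/19600) = 1.4769 km/s.
On the transfer ellipse at r₁, vis-viva gives v_a = √[μ(2/r₁ − 1/a_t)] = 0.94014 km/s.
First burn Δv₁ = |v_a − v₁| = 0.5368 km/s.
Circular speed at r₂: v₂ = √(μ/r₂) = 2.9300 km/s.
Transfer-orbit speed at r₂: v_p = √[μ(2/r₂ − 1/a_t)] = 3.7002 km/s.
Second burn Δv₂ = |v₂ − v_p| = 0.7702 km/s.
Δv = Δv₁ + Δv₂ = 0.5368 + 0.7702 = 1.307 km/s.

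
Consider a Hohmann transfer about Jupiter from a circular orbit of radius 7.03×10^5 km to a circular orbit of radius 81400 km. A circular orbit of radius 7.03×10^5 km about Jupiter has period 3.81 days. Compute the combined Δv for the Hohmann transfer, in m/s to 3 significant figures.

From Kepler's third law T² = 4π²r³/μ at r = 7.03×10^5 km, T = 3.81 days = 3.81 × 86400 s = 3.29184×10^5 s: μ = 4π²r³/T² = 1.26575×10^8 km³/s².
Semi-major axis of the transfer orbit: a_t = (7.030×10^5 + 81400)/2 = 3.922×10^5 km.
Circular speed at r₁: v₁ = √(μ/r₁) = √(1.26575×10^8/7.030×10^5) = 13.4183 km/s.
On the transfer ellipse at r₁, vis-viva equation gives v_a = √[μ(2/r₁ − 1/a_t)] = 6.11301 km/s.
First burn Δv₁ = |v_a − v₁| = 7.3053 km/s.
Circular speed at r₂: v₂ = √(μ/r₂) = 39.433 km/s.
Transfer-orbit speed at r₂: v_p = √[μ(2/r₂ − 1/a_t)] = 52.794 km/s.
Second burn Δv₂ = |v₂ − v_p| = 13.361 km/s.
Δv = Δv₁ + Δv₂ = 7.3053 + 13.361 = 20.67 km/s.

Δv = 20700 m/s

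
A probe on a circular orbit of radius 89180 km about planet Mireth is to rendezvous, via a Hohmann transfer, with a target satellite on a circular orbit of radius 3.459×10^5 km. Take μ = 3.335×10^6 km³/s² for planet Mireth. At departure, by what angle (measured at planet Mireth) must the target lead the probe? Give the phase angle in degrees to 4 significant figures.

Semi-major axis of the transfer orbit: a_t = (89180 + 3.459×10^5)/2 = 2.1754×10^5 km.
Transfer time t = π√(a_t³/μ) = 1.745463×10^5 s.
The target's mean motion on its circular orbit is ω₂ = √(μ/r₂³) = 8.976811×10^-6 rad/s.
Angle swept by the target during transfer: ω₂·t = 1.566869 rad = 89.77°.
Arrival is 180° from departure on the ellipse, so φ = 180° − 89.77° = 90.23°.

φ = 90.23°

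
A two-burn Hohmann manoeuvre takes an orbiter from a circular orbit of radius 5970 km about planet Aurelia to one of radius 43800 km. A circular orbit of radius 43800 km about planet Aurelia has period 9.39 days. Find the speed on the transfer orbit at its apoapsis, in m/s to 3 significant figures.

From Kepler's third law T² = 4π²r³/μ at r = 43800 km, T = 9.39 days = 9.39 × 86400 s = 8.11296×10^5 s: μ = 4π²r³/T² = 5039.92 km³/s².
Transfer-ellipse semi-major axis a_t = (r₁ + r₂)/2 = (5970 + 43800)/2 = 24885 km.
At apoapsis, r = 43800 km.
From the vis-viva equation, v = √[μ(2/r − 1/a_t)] = 0.1661 km/s.

v = 166 m/s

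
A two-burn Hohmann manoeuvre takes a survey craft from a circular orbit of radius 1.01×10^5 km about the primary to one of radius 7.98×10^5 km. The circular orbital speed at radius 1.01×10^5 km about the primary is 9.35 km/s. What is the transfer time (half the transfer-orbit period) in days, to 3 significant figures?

t = 3.69 days

From the circular-orbit relation v² = μ/r at r = 1.01×10^5 km: μ = v²r = (9.35)² × 1.01×10^5 = 8.82967×10^6 km³/s².
The Hohmann ellipse has a_t = (r₁ + r₂)/2 = 4.495×10^5 km.
By Kepler's third law the transfer-orbit period is T = 2π√(a_t³/μ), so t = T/2 = 3.186×10^5 s.
Converting: 3.186×10^5 s ÷ 86400 s/day = 3.69 days.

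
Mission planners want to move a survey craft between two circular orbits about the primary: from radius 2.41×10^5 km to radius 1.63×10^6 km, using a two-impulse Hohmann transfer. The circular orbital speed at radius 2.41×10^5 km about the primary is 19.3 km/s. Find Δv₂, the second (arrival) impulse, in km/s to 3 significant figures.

From the circular-orbit relation v² = μ/r at r = 2.41×10^5 km: μ = v²r = (19.3)² × 2.41×10^5 = 8.97701×10^7 km³/s².
The Hohmann ellipse has a_t = (r₁ + r₂)/2 = 9.355×10^5 km.
On the circular orbit at r = 1.630×10^6 km, v_c = √(μ/r) = 7.421 km/s.
Transfer-orbit speed at the same r (vis-viva, a = a_t): v_t = √[μ(2/r − 1/a_t)] = 3.767 km/s.
Δv₂ = |v_t − v_c| = |3.767 − 7.421| = 3.654 km/s.

Δv₂ = 3.65 km/s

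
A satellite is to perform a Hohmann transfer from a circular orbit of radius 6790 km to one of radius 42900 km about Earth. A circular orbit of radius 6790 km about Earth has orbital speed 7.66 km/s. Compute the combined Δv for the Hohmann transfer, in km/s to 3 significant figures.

From the circular-orbit relation v² = μ/r at r = 6790 km: μ = v²r = (7.66)² × 6790 = 3.98407×10^5 km³/s².
The Hohmann ellipse has a_t = (r₁ + r₂)/2 = 24845 km.
At r₁ the circular-orbit speed is v₁ = √(μ/r₁) = 7.6600 km/s.
On the transfer ellipse at r₁, vis-viva equation gives v_p = √[μ(2/r₁ − 1/a_t)] = 10.066 km/s.
First burn Δv₁ = |v_p − v₁| = 2.406 km/s.
At r₂, v₂ = √(μ/r₂) = 3.047 km/s.
Transfer-orbit speed at r₂: v_a = √[μ(2/r₂ − 1/a_t)] = 1.593 km/s.
Second burn Δv₂ = |v₂ − v_a| = 1.454 km/s.
Δv = Δv₁ + Δv₂ = 2.406 + 1.454 = 3.860 km/s.

Δv = 3.86 km/s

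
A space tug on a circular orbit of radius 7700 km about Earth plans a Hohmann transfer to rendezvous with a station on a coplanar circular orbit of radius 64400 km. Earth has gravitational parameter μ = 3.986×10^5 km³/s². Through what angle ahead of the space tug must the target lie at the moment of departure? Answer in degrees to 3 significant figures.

φ = 105°

The Hohmann ellipse has a_t = (r₁ + r₂)/2 = 36050 km.
Transfer time t = π√(a_t³/μ) = 34060 s.
Target angular speed ω₂ = √(μ/r₂³) = 3.8631×10^-5 rad/s.
Angle swept by the target during transfer: ω₂·t = 1.3158 rad = 75.39°.
The space tug traverses 180° on the transfer ellipse, so the target must lead by 180° − 75.39° = 105°.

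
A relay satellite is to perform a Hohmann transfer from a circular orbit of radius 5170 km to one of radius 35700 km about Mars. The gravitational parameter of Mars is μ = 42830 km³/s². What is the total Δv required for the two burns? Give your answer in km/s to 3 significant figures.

Transfer-ellipse semi-major axis a_t = (r₁ + r₂)/2 = (5170 + 35700)/2 = 20435 km.
At r₁ the circular-orbit speed is v₁ = √(μ/r₁) = 2.87825 km/s.
Transfer-orbit speed at r₁ (vis-viva): v_p = √[μ(2/r₁ − 1/a_t)] = 3.80431 km/s.
First burn Δv₁ = |v_p − v₁| = 0.92606 km/s.
Circular speed at r₂: v₂ = √(μ/r₂) = 1.09532 km/s.
Transfer-orbit speed at r₂: v_a = √[μ(2/r₂ − 1/a_t)] = 0.550932 km/s.
Second burn Δv₂ = |v₂ − v_a| = 0.54439 km/s.
Δv = Δv₁ + Δv₂ = 0.92606 + 0.54439 = 1.470 km/s.

Δv = 1.47 km/s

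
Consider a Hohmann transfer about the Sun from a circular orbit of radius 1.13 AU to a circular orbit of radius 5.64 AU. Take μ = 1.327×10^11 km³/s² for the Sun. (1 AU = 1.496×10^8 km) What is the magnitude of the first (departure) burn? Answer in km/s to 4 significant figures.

In km: r₁ = 1.13 × 1.496×10^8 = 1.69048×10^8 km; r₂ = 5.64 × 1.496×10^8 = 8.43744×10^8 km.
Semi-major axis of the transfer orbit: a_t = (1.69048×10^8 + 8.43744×10^8)/2 = 5.06396×10^8 km.
Circular speed at r = 1.69048×10^8 km: v_c = √(μ/r) = 28.0176 km/s.
Transfer-orbit speed at the same r (vis-viva, a = a_t): v_t = √[μ(2/r − 1/a_t)] = 36.1652 km/s.
Δv₁ = |v_t − v_c| = |36.1652 − 28.0176| = 8.148 km/s.

Δv₁ = 8.148 km/s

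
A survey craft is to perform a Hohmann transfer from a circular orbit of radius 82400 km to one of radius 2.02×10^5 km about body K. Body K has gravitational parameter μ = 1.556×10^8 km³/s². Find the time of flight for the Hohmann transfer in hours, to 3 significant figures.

Semi-major axis of the transfer orbit: a_t = (82400 + 2.020×10^5)/2 = 1.422×10^5 km.
Transfer time t = π√(a_t³/μ) = π√((1.422×10^5)³ / 1.556×10^8) = 13500 s.
Converting: 13500 s ÷ 3600 s/hour = 3.75 hours.

t = 3.75 hours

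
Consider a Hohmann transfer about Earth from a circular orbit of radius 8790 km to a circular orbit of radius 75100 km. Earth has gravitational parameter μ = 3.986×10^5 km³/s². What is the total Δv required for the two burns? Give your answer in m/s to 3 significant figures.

Δv = 3530 m/s

Transfer-ellipse semi-major axis a_t = (r₁ + r₂)/2 = (8790 + 75100)/2 = 41945 km.
At r₁ the circular-orbit speed is v₁ = √(μ/r₁) = 6.734 km/s.
On the transfer ellipse at r₁, vis-viva gives v_p = √[μ(2/r₁ − 1/a_t)] = 9.011 km/s.
First burn Δv₁ = |v_p − v₁| = 2.277 km/s.
At r₂, v₂ = √(μ/r₂) = 2.304 km/s.
Transfer-orbit speed at r₂: v_a = √[μ(2/r₂ − 1/a_t)] = 1.055 km/s.
Second burn Δv₂ = |v₂ − v_a| = 1.249 km/s.
Total Δv = Δv₁ + Δv₂ = 3.526 km/s.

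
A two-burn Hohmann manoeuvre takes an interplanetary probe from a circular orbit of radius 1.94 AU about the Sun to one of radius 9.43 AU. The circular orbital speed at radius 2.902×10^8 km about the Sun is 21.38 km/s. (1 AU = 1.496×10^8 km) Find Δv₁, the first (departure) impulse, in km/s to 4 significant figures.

Δv₁ = 6.156 km/s

From the circular-orbit relation v² = μ/r at r = 2.902×10^8 km: μ = v²r = (21.38)² × 2.902×10^8 = 1.32652×10^11 km³/s².
In km: r₁ = 1.94 × 1.496×10^8 = 2.90224×10^8 km; r₂ = 9.43 × 1.496×10^8 = 1.410728×10^9 km.
Semi-major axis of the transfer orbit: a_t = (2.90224×10^8 + 1.410728×10^9)/2 = 8.50476×10^8 km.
Circular speed at r = 2.90224×10^8 km: v_c = √(μ/r) = 21.379 km/s.
Transfer-orbit speed at the same r (vis-viva, a = a_t): v_t = √[μ(2/r − 1/a_t)] = 27.535 km/s.
Δv₁ = |v_t − v_c| = |27.535 − 21.379| = 6.156 km/s.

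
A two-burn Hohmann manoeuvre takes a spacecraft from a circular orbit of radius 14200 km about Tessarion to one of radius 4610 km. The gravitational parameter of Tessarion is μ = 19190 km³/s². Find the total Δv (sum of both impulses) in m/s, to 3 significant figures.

The Hohmann ellipse has a_t = (r₁ + r₂)/2 = 9405 km.
At r₁ the circular-orbit speed is v₁ = √(μ/r₁) = 1.1625 km/s.
Transfer-orbit speed at r₁ (vis-viva): v_a = √[μ(2/r₁ − 1/a_t)] = 0.81389 km/s.
First burn Δv₁ = |v_a − v₁| = 0.3486 km/s.
At r₂, v₂ = √(μ/r₂) = 2.0403 km/s.
Transfer-orbit speed at r₂: v_p = √[μ(2/r₂ − 1/a_t)] = 2.5070 km/s.
Second burn Δv₂ = |v₂ − v_p| = 0.4667 km/s.
Δv = Δv₁ + Δv₂ = 0.3486 + 0.4667 = 0.8153 km/s.

Δv = 815 m/s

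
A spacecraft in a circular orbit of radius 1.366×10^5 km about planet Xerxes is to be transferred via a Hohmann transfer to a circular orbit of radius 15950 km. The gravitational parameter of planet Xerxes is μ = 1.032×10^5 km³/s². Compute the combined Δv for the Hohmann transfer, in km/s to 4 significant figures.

Δv = 1.332 km/s

Transfer-ellipse semi-major axis a_t = (r₁ + r₂)/2 = (1.366×10^5 + 15950)/2 = 76275 km.
At r₁ the circular-orbit speed is v₁ = √(μ/r₁) = 0.8692 km/s.
On the transfer ellipse at r₁, vis-viva gives v_a = √[μ(2/r₁ − 1/a_t)] = 0.3975 km/s.
First burn Δv₁ = |v_a − v₁| = 0.4717 km/s.
At r₂, v₂ = √(μ/r₂) = 2.54366 km/s.
Transfer-orbit speed at r₂: v_p = √[μ(2/r₂ − 1/a_t)] = 3.40403 km/s.
Second burn Δv₂ = |v₂ − v_p| = 0.8604 km/s.
Total Δv = Δv₁ + Δv₂ = 1.332 km/s.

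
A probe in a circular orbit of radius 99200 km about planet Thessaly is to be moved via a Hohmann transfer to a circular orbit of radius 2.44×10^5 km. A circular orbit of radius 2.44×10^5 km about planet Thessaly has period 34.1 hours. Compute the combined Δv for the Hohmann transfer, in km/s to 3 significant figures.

Δv = 6.76 km/s

From Kepler's third law T² = 4π²r³/μ at r = 2.44×10^5 km, T = 34.1 hours = 34.1 × 3600 s = 1.2276×10^5 s: μ = 4π²r³/T² = 3.80553×10^7 km³/s².
The Hohmann ellipse has a_t = (r₁ + r₂)/2 = 1.716×10^5 km.
At r₁ the circular-orbit speed is v₁ = √(μ/r₁) = 19.586 km/s.
Transfer-orbit speed at r₁ (v² = μ(2/r − 1/a)): v_p = √[μ(2/r₁ − 1/a_t)] = 23.355 km/s.
First burn Δv₁ = |v_p − v₁| = 3.769 km/s.
At r₂, v₂ = √(μ/r₂) = 12.4886 km/s.
Transfer-orbit speed at r₂: v_a = √[μ(2/r₂ − 1/a_t)] = 9.49533 km/s.
Second burn Δv₂ = |v₂ − v_a| = 2.993 km/s.
Total Δv = Δv₁ + Δv₂ = 6.762 km/s.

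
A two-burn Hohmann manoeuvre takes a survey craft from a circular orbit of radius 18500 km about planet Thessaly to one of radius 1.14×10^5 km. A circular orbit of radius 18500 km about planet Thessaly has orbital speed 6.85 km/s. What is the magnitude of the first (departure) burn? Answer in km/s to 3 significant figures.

Δv₁ = 2.14 km/s

From the circular-orbit relation v² = μ/r at r = 18500 km: μ = v²r = (6.85)² × 18500 = 8.68066×10^5 km³/s².
The Hohmann ellipse has a_t = (r₁ + r₂)/2 = 66250 km.
On the circular orbit at r = 18500 km, v_c = √(μ/r) = 6.850 km/s.
Vis-viva on the transfer ellipse at r = 18500 km gives v_t = √[μ(2/r − 1/a_t)] = 8.986 km/s.
Δv₁ = |v_t − v_c| = |8.986 − 6.850| = 2.136 km/s.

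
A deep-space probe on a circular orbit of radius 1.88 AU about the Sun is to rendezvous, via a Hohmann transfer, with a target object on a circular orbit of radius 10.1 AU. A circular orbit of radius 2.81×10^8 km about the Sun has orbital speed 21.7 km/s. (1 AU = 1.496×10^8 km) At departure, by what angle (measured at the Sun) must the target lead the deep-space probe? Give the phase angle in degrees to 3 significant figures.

From the circular-orbit relation v² = μ/r at r = 2.81×10^8 km: μ = v²r = (21.7)² × 2.81×10^8 = 1.32320×10^11 km³/s².
In km: r₁ = 1.88 × 1.496×10^8 = 2.81248×10^8 km; r₂ = 10.1 × 1.496×10^8 = 1.51096×10^9 km.
The Hohmann ellipse has a_t = (r₁ + r₂)/2 = 8.96104×10^8 km.
Transfer time t = π√(a_t³/μ) = 2.317×10^8 s.
The target's mean motion on its circular orbit is ω₂ = √(μ/r₂³) = 6.193×10^-9 rad/s.
Angle swept by the target during transfer: ω₂·t = 1.4349 rad = 82.21°.
Arrival is 180° from departure on the ellipse, so φ = 180° − 82.21° = 97.8°.

φ = 97.8°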